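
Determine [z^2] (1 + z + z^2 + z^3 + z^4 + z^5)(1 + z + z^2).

(1 + z + z^2 + z^3 + z^4 + z^5) has coefficients 1,1,1 for degrees 0…2.
(1 + z + z^2) has coefficients 1,1,1 for degrees 0…2.
[z^2] = 1·1 + 1·1 + 1·1 = 3.

3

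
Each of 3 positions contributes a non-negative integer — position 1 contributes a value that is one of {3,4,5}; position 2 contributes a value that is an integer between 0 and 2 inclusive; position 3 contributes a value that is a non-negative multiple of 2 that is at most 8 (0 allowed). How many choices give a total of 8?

The generating function for the choices is (x³ + x⁴ + x⁵)·(1 + x + x²)·(1 + x² + x⁴ + x⁶ + x⁸); the count is [x⁸].
(x³ + x⁴ + x⁵) has coefficients 0,0,0,1,1,1 for degrees 0…5.
(1 + x + x²) has coefficients 1,1,1,0,0,0,0,0,0 for degrees 0…8.
Finally multiplying by (1 + x² + x⁴ + x⁶ + x⁸), the product of all factors after the first has coefficients 1,1,2,1,2,1,2,1,2 for degrees 0…8.
[x⁸] = 1·1 + 1·2 + 1·1 = 4.

4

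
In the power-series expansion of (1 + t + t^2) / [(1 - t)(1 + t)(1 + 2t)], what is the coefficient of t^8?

Partial fractions give a closed form: a_n = (1/2)·1^n + (-1/2)·(-1)^n + (1)·(-2)^n.
At n = 8: a_8 = 256.

256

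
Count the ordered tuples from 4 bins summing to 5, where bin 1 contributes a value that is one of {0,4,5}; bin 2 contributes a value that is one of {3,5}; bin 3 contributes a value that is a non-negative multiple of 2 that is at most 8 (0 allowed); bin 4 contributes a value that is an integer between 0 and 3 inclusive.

The generating function for the choices is (1 + z⁴ + z⁵)·(z³ + z⁵)·(1 + z² + z⁴ + z⁶ + z⁸)·(1 + z + z² + z³); the count is [z⁵].
(1 + z⁴ + z⁵) has coefficients 1,0,0,0,1,1 for degrees 0…5.
(z³ + z⁵) has coefficients 0,0,0,1,0,1 for degrees 0…5.
Multiplying by (1 + z² + z⁴ + z⁶ + z⁸) gives running coefficients 0,0,0,1,0,2 for degrees 0…5.
Finally multiplying by (1 + z + z² + z³), the product of all factors after the first has coefficients 0,0,0,1,1,3 for degrees 0…5.
[z⁵] = 1·3 + 1·0 + 1·0 = 3.

3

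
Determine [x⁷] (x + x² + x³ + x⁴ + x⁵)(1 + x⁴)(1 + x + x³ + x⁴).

4

(x + x² + x³ + x⁴ + x⁵) has coefficients 0,1,1,1,1,1 for degrees 0…5.
(1 + x⁴) has coefficients 1,0,0,0,1,0,0,0 for degrees 0…7.
Finally multiplying by (1 + x + x³ + x⁴), the product of all factors after the first has coefficients 1,1,0,1,2,1,0,1 for degrees 0…7.
[x⁷] = 1·0 + 1·1 + 1·2 + 1·1 + 1·0 = 4.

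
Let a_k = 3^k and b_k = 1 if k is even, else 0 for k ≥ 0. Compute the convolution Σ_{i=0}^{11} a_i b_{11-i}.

199290

This is [x^11] in the product of the two ordinary generating functions.
Σ = 1·0 + 3·1 + 9·0 + 27·1 + 81·0 + 243·1 + 729·0 + 2187·1 + 6561·0 + 19683·1 + 59049·0 + 177147·1 = 199290.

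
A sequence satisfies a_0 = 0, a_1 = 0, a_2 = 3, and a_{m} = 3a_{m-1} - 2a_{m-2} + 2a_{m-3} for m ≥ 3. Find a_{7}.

The ordinary generating function has denominator 1 - 3q + 2q^2 - 2q^3.
Iterating the recurrence: a_0,…,a_{7} = 0, 0, 3, 9, 21, 51, 129, 327.

327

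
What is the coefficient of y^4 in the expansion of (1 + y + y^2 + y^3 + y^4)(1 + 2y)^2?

(1 + y + y^2 + y^3 + y^4) has coefficients 1,1,1,1,1 for degrees 0…4.
(1 + 2y)^2 has coefficients 1,4,4,0,0 for degrees 0…4.
[y^4] = 1·0 + 1·0 + 1·4 + 1·4 + 1·1 = 9.

9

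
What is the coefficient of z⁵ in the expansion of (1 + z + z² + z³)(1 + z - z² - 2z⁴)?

(1 + z + z² + z³) has coefficients 1,1,1,1 for degrees 0…3.
(1 + z - z² - 2z⁴) has coefficients 1,1,-1,0,-2,0 for degrees 0…5.
[z⁵] = 1·0 + 1·(-2) + 1·0 + 1·(-1) = -3.

-3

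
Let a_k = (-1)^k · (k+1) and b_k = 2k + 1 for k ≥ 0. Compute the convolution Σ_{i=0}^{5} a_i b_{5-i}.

The convolution is the x^5 coefficient of A(x)B(x).
Σ = 1·11 − 2·9 + 3·7 − 4·5 + 5·3 − 6·1 = 3.

3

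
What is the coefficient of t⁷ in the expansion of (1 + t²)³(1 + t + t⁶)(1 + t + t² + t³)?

9

(1 + t²)³ has coefficients 1,0,3,0,3,0,1 for degrees 0…6.
(1 + t + t⁶) has coefficients 1,1,0,0,0,0,1,0 for degrees 0…7.
Finally multiplying by (1 + t + t² + t³), the product of all factors after the first has coefficients 1,2,2,2,1,0,1,1 for degrees 0…7.
[t⁷] = 1·1 + 3·0 + 3·2 + 1·2 = 9.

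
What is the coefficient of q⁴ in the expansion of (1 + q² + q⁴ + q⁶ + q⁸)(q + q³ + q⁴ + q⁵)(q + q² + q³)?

(1 + q² + q⁴ + q⁶ + q⁸) has coefficients 1,0,1,0,1 for degrees 0…4.
(q + q³ + q⁴ + q⁵) has coefficients 0,1,0,1,1 for degrees 0…4.
Finally multiplying by (q + q² + q³), the product of all factors after the first has coefficients 0,0,1,1,2 for degrees 0…4.
[q⁴] = 1·2 + 1·1 + 1·0 = 3.

3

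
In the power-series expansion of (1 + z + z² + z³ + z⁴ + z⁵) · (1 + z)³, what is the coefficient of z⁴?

8

(1 + z + z² + z³ + z⁴ + z⁵) has coefficients 1,1,1,1,1 for degrees 0…4.
(1 + z)³ has coefficients 1,3,3,1,0 for degrees 0…4.
[z⁴] = 1·0 + 1·1 + 1·3 + 1·3 + 1·1 = 8.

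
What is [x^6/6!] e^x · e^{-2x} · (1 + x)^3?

The EGF product rule gives c_6 = Σ_{k_1+k_2+k_3=6} C(6; k_1,k_2,k_3) · ∏ g_i(k_i), where e^x gives (1)^k; e^{-2x} gives (-2)^k; (1+x)^3 gives the falling factorial (3)_k.
g_1(k) for k = 0…6: 1, 1, 1, 1, 1, 1, 1.
g_2(k) for k = 0…6: 1, -2, 4, -8, 16, -32, 64.
g_3(k) for k = 0…6: 1, 3, 6, 6, 0, 0, 0.
First combine the last two factors: h(k) = Σ_j C(k,j)·g_2(j)·g_3(k−j) for k = 0…6: 1, 1, -2, -2, 16, -32, -32.
c_6 = Σ_k C(6,k)·g_1(k)·h(6−k) = 1·1·(-32) + 6·1·(-32) + 15·1·16 + 20·1·(-2) + 15·1·(-2) + 6·1·1 + 1·1·1 = −32 − 192 + 240 − 40 − 30 + 6 + 1 = -47.

-47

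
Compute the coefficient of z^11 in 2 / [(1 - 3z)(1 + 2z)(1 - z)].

317772

Partial fractions give a closed form: a_n = (9/5)·3^n + (8/15)·(-2)^n + (-1/3)·1^n.
At n = 11: a_11 = 317772.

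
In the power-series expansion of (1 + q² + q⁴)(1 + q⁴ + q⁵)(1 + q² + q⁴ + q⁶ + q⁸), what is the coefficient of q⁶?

(1 + q² + q⁴) has coefficients 1,0,1,0,1 for degrees 0…4.
(1 + q⁴ + q⁵) has coefficients 1,0,0,0,1,1,0 for degrees 0…6.
Finally multiplying by (1 + q² + q⁴ + q⁶ + q⁸), the product of all factors after the first has coefficients 1,0,1,0,2,1,2 for degrees 0…6.
[q⁶] = 1·2 + 1·2 + 1·1 = 5.

5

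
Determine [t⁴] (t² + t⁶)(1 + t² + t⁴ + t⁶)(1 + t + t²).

2

(t² + t⁶) has coefficients 0,0,1,0,0 for degrees 0…4.
(1 + t² + t⁴ + t⁶) has coefficients 1,0,1,0,1 for degrees 0…4.
Finally multiplying by (1 + t + t²), the product of all factors after the first has coefficients 1,1,2,1,2 for degrees 0…4.
[t⁴] = 1·2 = 2.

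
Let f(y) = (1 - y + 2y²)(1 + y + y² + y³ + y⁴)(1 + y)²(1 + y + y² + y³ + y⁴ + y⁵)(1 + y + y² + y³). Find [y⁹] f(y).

(1 - y + 2y²) has coefficients 1,-1,2 for degrees 0…2.
(1 + y + y² + y³ + y⁴) has coefficients 1,1,1,1,1,0,0,0,0,0 for degrees 0…9.
Multiplying by (1 + y)² gives running coefficients 1,3,4,4,4,3,1,0,0,0 for degrees 0…9.
Multiplying by (1 + y + y² + y³ + y⁴ + y⁵) gives running coefficients 1,4,8,12,16,19,19,16,12,8 for degrees 0…9.
Finally multiplying by (1 + y + y² + y³), the product of all factors after the first has coefficients 1,5,13,25,40,55,66,70,66,55 for degrees 0…9.
[y⁹] = 1·55 − 1·66 + 2·70 = 129.

129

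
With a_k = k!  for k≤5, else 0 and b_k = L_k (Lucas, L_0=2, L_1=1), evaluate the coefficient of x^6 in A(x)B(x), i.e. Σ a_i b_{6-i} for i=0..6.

259

Write out a_i and b_{6-i} for i = 0,…,6 and sum the products.
Σ = 1·18 + 1·11 + 2·7 + 6·4 + 24·3 + 120·1 + 0·2 = 259.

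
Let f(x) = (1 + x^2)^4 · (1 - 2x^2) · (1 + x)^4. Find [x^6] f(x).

(1 + x^2)^4 has coefficients 1,0,4,0,6,0,4 for degrees 0…6.
(1 - 2x^2) has coefficients 1,0,-2,0,0,0,0 for degrees 0…6.
Finally multiplying by (1 + x)^4, the product of all factors after the first has coefficients 1,4,4,-4,-11,-8,-2 for degrees 0…6.
[x^6] = 1·(-2) + 4·(-11) + 6·4 + 4·1 = -18.

-18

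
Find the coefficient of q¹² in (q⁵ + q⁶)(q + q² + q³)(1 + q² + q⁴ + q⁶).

3

(q⁵ + q⁶) has coefficients 0,0,0,0,0,1,1 for degrees 0…6.
(q + q² + q³) has coefficients 0,1,1,1,0,0,0,0,0,0,0,0,0 for degrees 0…12.
Finally multiplying by (1 + q² + q⁴ + q⁶), the product of all factors after the first has coefficients 0,1,1,2,1,2,1,2,1,1,0,0,0 for degrees 0…12.
[q¹²] = 1·2 + 1·1 = 3.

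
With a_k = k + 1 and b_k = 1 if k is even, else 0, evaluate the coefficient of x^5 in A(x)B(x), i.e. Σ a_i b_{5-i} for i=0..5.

The convolution is the t^5 coefficient of A(t)B(t).
Σ = 1·0 + 2·1 + 3·0 + 4·1 + 5·0 + 6·1 = 12.

12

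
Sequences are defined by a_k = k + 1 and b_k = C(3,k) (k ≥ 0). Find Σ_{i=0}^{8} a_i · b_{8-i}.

The convolution is the t^8 coefficient of A(t)B(t).
Σ = 1·0 + 2·0 + 3·0 + 4·0 + 5·0 + 6·1 + 7·3 + 8·3 + 9·1 = 60.

60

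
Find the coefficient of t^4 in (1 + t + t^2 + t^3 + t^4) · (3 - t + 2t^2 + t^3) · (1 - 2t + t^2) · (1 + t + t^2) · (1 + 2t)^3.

(1 + t + t^2 + t^3 + t^4) has coefficients 1,1,1,1,1 for degrees 0…4.
(3 - t + 2t^2 + t^3) has coefficients 3,-1,2,1,0 for degrees 0…4.
Multiplying by (1 - 2t + t^2) gives running coefficients 3,-7,7,-4,0 for degrees 0…4.
Multiplying by (1 + t + t^2) gives running coefficients 3,-4,3,-4,3 for degrees 0…4.
Finally multiplying by (1 + 2t)^3, the product of all factors after the first has coefficients 3,14,15,-10,-17 for degrees 0…4.
[t^4] = 1·(-17) + 1·(-10) + 1·15 + 1·14 + 1·3 = 5.

5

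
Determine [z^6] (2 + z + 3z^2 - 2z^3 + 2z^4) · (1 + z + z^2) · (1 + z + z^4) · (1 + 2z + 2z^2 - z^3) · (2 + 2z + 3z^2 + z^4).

237

(2 + z + 3z^2 - 2z^3 + 2z^4) has coefficients 2,1,3,-2,2 for degrees 0…4.
(1 + z + z^2) has coefficients 1,1,1,0,0,0,0 for degrees 0…6.
Multiplying by (1 + z + z^4) gives running coefficients 1,2,2,1,1,1,1 for degrees 0…6.
Multiplying by (1 + 2z + 2z^2 - z^3) gives running coefficients 1,4,8,8,5,3,4 for degrees 0…6.
Finally multiplying by (2 + 2z + 3z^2 + z^4), the product of all factors after the first has coefficients 2,10,27,44,51,44,37 for degrees 0…6.
[z^6] = 2·37 + 1·44 + 3·51 − 2·44 + 2·27 = 237.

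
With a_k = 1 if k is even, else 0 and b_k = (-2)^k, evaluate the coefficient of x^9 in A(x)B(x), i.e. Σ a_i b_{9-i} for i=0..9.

-682

Write out a_i and b_{9-i} for i = 0,…,9 and sum the products.
Σ = 1·(-512) + 0·256 + 1·(-128) + 0·64 + 1·(-32) + 0·16 + 1·(-8) + 0·4 + 1·(-2) + 0·1 = -682.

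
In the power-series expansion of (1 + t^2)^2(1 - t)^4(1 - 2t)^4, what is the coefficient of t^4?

446

(1 + t^2)^2 has coefficients 1,0,2,0,1 for degrees 0…4.
(1 - t)^4 has coefficients 1,-4,6,-4,1 for degrees 0…4.
Finally multiplying by (1 - 2t)^4, the product of all factors after the first has coefficients 1,-12,62,-180,321 for degrees 0…4.
[t^4] = 1·321 + 2·62 + 1·1 = 446.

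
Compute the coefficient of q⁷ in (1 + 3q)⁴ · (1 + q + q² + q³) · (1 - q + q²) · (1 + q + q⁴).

457

(1 + 3q)⁴ has coefficients 1,12,54,108,81 for degrees 0…4.
(1 + q + q² + q³) has coefficients 1,1,1,1,0,0,0,0 for degrees 0…7.
Multiplying by (1 - q + q²) gives running coefficients 1,0,1,1,0,1,0,0 for degrees 0…7.
Finally multiplying by (1 + q + q⁴), the product of all factors after the first has coefficients 1,1,1,2,2,1,2,1 for degrees 0…7.
[q⁷] = 1·1 + 12·2 + 54·1 + 108·2 + 81·2 = 457.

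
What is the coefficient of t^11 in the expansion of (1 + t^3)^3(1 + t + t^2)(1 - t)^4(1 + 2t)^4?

-6

(1 + t^3)^3 has coefficients 1,0,0,3,0,0,3,0,0,1 for degrees 0…9.
(1 + t + t^2) has coefficients 1,1,1,0,0,0,0,0,0,0,0,0 for degrees 0…11.
Multiplying by (1 - t)^4 gives running coefficients 1,-3,3,-2,3,-3,1,0,0,0,0,0 for degrees 0…11.
Finally multiplying by (1 + 2t)^4, the product of all factors after the first has coefficients 1,5,3,-18,-21,21,33,0,-24,-16,16,0 for degrees 0…11.
[t^11] = 1·0 + 3·(-24) + 3·21 + 1·3 = -6.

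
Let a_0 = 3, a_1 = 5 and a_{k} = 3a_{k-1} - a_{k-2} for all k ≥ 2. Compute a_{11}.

The ordinary generating function has denominator 1 - 3z + z^2.
Iterating the recurrence: a_0,…,a_{11} = 3, 5, 12, 31, 81, 212, 555, 1453, 3804, 9959, 26073, 68260.

68260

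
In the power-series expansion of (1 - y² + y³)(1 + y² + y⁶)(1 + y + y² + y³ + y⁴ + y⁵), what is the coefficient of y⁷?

(1 - y² + y³) has coefficients 1,0,-1,1 for degrees 0…3.
(1 + y² + y⁶) has coefficients 1,0,1,0,0,0,1,0 for degrees 0…7.
Finally multiplying by (1 + y + y² + y³ + y⁴ + y⁵), the product of all factors after the first has coefficients 1,1,2,2,2,2,2,2 for degrees 0…7.
[y⁷] = 1·2 − 1·2 + 1·2 = 2.

2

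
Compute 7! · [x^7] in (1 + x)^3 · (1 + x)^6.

The EGF product rule gives c_7 = Σ_{k_1+k_2=7} C(7; k_1,k_2) · ∏ g_i(k_i), where (1+x)^3 gives the falling factorial (3)_k; (1+x)^6 gives the falling factorial (6)_k.
g_1(k) for k = 0…7: 1, 3, 6, 6, 0, 0, 0, 0.
g_2(k) for k = 0…7: 1, 6, 30, 120, 360, 720, 720, 0.
c_7 = Σ_k C(7,k)·g_1(k)·g_2(7−k) = 7·3·720 + 21·6·720 + 35·6·360 = 15120 + 90720 + 75600 = 181440.

181440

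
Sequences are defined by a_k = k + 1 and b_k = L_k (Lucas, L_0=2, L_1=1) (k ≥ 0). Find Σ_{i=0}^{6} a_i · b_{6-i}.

112

The convolution is the t^6 coefficient of A(t)B(t).
Σ = 1·18 + 2·11 + 3·7 + 4·4 + 5·3 + 6·1 + 7·2 = 112.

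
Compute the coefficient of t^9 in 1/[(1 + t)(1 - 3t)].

14762

Partial fractions give a closed form: a_n = (1/4)·(-1)^n + (3/4)·3^n.
At n = 9: a_9 = 14762.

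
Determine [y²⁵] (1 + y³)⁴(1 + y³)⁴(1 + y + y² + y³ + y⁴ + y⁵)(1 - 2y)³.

(1 + y³)⁴ has coefficients 1,0,0,4,0,0,6,0,0,4,0,0,1 for degrees 0…12.
(1 + y³)⁴ has coefficients 1,0,0,4,0,0,6,0,0,4,0,0,1,0,0,0,0,0,0,0,0,0,0,0,0,0 for degrees 0…25.
Multiplying by (1 + y + y² + y³ + y⁴ + y⁵) gives running coefficients 1,1,1,5,5,5,10,10,10,10,10,10,5,5,5,1,1,1,0,0,0,0,0,0,0,0 for degrees 0…25.
Finally multiplying by (1 - 2y)³, the product of all factors after the first has coefficients 1,-5,7,3,-21,27,0,-30,30,-10,-10,-10,-15,15,-45,-9,15,-33,-2,4,-8,0,0,0,0,0 for degrees 0…25.
[y²⁵] = 1·0 + 4·0 + 6·4 + 4·15 + 1·15 = 99.

99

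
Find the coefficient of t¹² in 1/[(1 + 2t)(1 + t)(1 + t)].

The denominator gives the recurrence a_n = −4a_(n−1) − 5a_(n−2) − 2a_(n−3) for n ≥ 3; the numerator fixes a_0 = 1, a_1 = -4, a_2 = 11.
Iterating: 1, -4, 11, -26, 57, -120, 247, -502, 1013, -2036, 4083, -8178, 16369, so a_12 = 16369.

16369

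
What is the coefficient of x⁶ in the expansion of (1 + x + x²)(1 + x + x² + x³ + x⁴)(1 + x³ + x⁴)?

(1 + x + x²) has coefficients 1,1,1 for degrees 0…2.
(1 + x + x² + x³ + x⁴) has coefficients 1,1,1,1,1,0,0 for degrees 0…6.
Finally multiplying by (1 + x³ + x⁴), the product of all factors after the first has coefficients 1,1,1,2,3,2,2 for degrees 0…6.
[x⁶] = 1·2 + 1·2 + 1·3 = 7.

7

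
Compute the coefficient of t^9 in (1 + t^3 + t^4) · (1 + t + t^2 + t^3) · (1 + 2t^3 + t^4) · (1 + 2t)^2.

58

(1 + t^3 + t^4) has coefficients 1,0,0,1,1 for degrees 0…4.
(1 + t + t^2 + t^3) has coefficients 1,1,1,1,0,0,0,0,0,0 for degrees 0…9.
Multiplying by (1 + 2t^3 + t^4) gives running coefficients 1,1,1,3,3,3,3,1,0,0 for degrees 0…9.
Finally multiplying by (1 + 2t)^2, the product of all factors after the first has coefficients 1,5,9,11,19,27,27,25,16,4 for degrees 0…9.
[t^9] = 1·4 + 1·27 + 1·27 = 58.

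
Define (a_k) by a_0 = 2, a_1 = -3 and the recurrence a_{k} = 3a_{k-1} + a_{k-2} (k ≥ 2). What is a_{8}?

The ordinary generating function has denominator 1 - 3y - y^2.
Iterating the recurrence: a_0,…,a_{8} = 2, -3, -7, -24, -79, -261, -862, -2847, -9403.

-9403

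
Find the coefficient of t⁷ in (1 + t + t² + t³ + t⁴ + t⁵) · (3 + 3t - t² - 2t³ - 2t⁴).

(1 + t + t² + t³ + t⁴ + t⁵) has coefficients 1,1,1,1,1,1 for degrees 0…5.
(3 + 3t - t² - 2t³ - 2t⁴) has coefficients 3,3,-1,-2,-2,0,0,0 for degrees 0…7.
[t⁷] = 1·0 + 1·0 + 1·0 + 1·(-2) + 1·(-2) + 1·(-1) = -5.

-5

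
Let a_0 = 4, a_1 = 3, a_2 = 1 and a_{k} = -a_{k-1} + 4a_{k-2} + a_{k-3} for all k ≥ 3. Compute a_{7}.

The ordinary generating function has denominator 1 + y - 4y^2 - y^3.
Iterating the recurrence: a_0,…,a_{7} = 4, 3, 1, 15, -8, 69, -86, 354.

354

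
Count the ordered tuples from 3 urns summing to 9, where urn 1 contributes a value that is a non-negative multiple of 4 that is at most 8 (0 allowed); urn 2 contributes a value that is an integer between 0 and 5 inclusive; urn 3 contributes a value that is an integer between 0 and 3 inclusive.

The generating function for the choices is (1 + z^4 + z^8)·(1 + z + z^2 + z^3 + z^4 + z^5)·(1 + z + z^2 + z^3); the count is [z^9].
(1 + z^4 + z^8) has coefficients 1,0,0,0,1,0,0,0,1 for degrees 0…8.
(1 + z + z^2 + z^3 + z^4 + z^5) has coefficients 1,1,1,1,1,1,0,0,0,0 for degrees 0…9.
Finally multiplying by (1 + z + z^2 + z^3), the product of all factors after the first has coefficients 1,2,3,4,4,4,3,2,1,0 for degrees 0…9.
[z^9] = 1·0 + 1·4 + 1·2 = 6.

6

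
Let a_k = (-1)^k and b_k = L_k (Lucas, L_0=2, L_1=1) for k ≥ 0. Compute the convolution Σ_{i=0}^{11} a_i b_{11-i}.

The convolution is the t^11 coefficient of A(t)B(t).
Σ = 1·199 − 1·123 + 1·76 − 1·47 + 1·29 − 1·18 + 1·11 − 1·7 + 1·4 − 1·3 + 1·1 − 1·2 = 120.

120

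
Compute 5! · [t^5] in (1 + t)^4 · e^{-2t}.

48

The EGF product rule gives c_5 = Σ_{k_1+k_2=5} C(5; k_1,k_2) · ∏ g_i(k_i), where (1+t)^4 gives the falling factorial (4)_k; e^{-2t} gives (-2)^k.
g_1(k) for k = 0…5: 1, 4, 12, 24, 24, 0.
g_2(k) for k = 0…5: 1, -2, 4, -8, 16, -32.
c_5 = Σ_k C(5,k)·g_1(k)·g_2(5−k) = 1·1·(-32) + 5·4·16 + 10·12·(-8) + 10·24·4 + 5·24·(-2) = −32 + 320 − 960 + 960 − 240 = 48.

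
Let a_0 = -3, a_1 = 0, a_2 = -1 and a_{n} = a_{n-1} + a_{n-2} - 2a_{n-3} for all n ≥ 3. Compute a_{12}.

-43

The ordinary generating function has denominator 1 - y - y^2 + 2y^3.
Iterating the recurrence: a_0,…,a_{12} = -3, 0, -1, 5, 4, 11, 5, 8, -9, -11, -36, -29, -43.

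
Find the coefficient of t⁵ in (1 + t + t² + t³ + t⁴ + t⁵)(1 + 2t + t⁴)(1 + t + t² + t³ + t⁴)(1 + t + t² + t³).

48

(1 + t + t² + t³ + t⁴ + t⁵) has coefficients 1,1,1,1,1,1 for degrees 0…5.
(1 + 2t + t⁴) has coefficients 1,2,0,0,1,0 for degrees 0…5.
Multiplying by (1 + t + t² + t³ + t⁴) gives running coefficients 1,3,3,3,4,3 for degrees 0…5.
Finally multiplying by (1 + t + t² + t³), the product of all factors after the first has coefficients 1,4,7,10,13,13 for degrees 0…5.
[t⁵] = 1·13 + 1·13 + 1·10 + 1·7 + 1·4 + 1·1 = 48.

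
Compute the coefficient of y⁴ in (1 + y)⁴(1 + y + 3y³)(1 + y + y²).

(1 + y)⁴ has coefficients 1,4,6,4,1 for degrees 0…4.
(1 + y + 3y³) has coefficients 1,1,0,3,0 for degrees 0…4.
Finally multiplying by (1 + y + y²), the product of all factors after the first has coefficients 1,2,2,4,3 for degrees 0…4.
[y⁴] = 1·3 + 4·4 + 6·2 + 4·2 + 1·1 = 40.

40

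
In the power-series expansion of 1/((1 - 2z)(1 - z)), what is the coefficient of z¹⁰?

Partial fractions give a closed form: a_n = (2)·2^n + (-1)·1^n.
At n = 10: a_10 = 2047.

2047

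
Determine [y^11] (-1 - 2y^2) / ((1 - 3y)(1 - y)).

The denominator gives the recurrence a_n = 4a_(n−1) − 3a_(n−2) for n ≥ 3; the numerator fixes a_0 = -1, a_1 = -4, a_2 = -15.
Iterating: -1, -4, -15, -48, -147, -444, -1335, -4008, -12027, -36084, -108255, -324768, so a_11 = -324768.

-324768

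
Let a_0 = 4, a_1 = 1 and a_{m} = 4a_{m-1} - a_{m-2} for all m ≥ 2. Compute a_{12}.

-151316

The ordinary generating function has denominator 1 - 4y + y^2.
Iterating the recurrence: a_0,…,a_{12} = 4, 1, 0, -1, -4, -15, -56, -209, -780, -2911, -10864, -40545, -151316.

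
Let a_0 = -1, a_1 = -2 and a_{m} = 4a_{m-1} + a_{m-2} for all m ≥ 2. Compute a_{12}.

-16692641

The ordinary generating function has denominator 1 - 4x - x^2.
Iterating the recurrence: a_0,…,a_{12} = -1, -2, -9, -38, -161, -682, -2889, -12238, -51841, -219602, -930249, -3940598, -16692641.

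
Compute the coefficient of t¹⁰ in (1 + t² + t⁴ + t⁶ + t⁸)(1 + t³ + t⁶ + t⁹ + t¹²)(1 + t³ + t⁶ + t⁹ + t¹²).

3

(1 + t² + t⁴ + t⁶ + t⁸) has coefficients 1,0,1,0,1,0,1,0,1 for degrees 0…8.
(1 + t³ + t⁶ + t⁹ + t¹²) has coefficients 1,0,0,1,0,0,1,0,0,1,0 for degrees 0…10.
Finally multiplying by (1 + t³ + t⁶ + t⁹ + t¹²), the product of all factors after the first has coefficients 1,0,0,2,0,0,3,0,0,4,0 for degrees 0…10.
[t¹⁰] = 1·0 + 1·0 + 1·3 + 1·0 + 1·0 = 3.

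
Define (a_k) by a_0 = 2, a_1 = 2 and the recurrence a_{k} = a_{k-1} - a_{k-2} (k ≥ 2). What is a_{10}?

The ordinary generating function has denominator 1 - t + t^2.
Iterating the recurrence: a_0,…,a_{10} = 2, 2, 0, -2, -2, 0, 2, 2, 0, -2, -2.

-2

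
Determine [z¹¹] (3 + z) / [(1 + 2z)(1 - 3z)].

352246

The denominator gives the recurrence a_n = a_(n−1) + 6a_(n−2) for n ≥ 2; the numerator fixes a_0 = 3, a_1 = 4.
Iterating: 3, 4, 22, 46, 178, 454, 1522, 4246, 13378, 38854, 119122, 352246, so a_11 = 352246.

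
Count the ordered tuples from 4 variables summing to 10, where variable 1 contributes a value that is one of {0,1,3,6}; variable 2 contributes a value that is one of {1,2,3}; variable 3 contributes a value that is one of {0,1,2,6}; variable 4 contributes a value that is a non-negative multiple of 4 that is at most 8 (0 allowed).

11

The generating function for the choices is (1 + q + q³ + q⁶)·(q + q² + q³)·(1 + q + q² + q⁶)·(1 + q⁴ + q⁸); the count is [q¹⁰].
(1 + q + q³ + q⁶) has coefficients 1,1,0,1,0,0,1 for degrees 0…6.
(q + q² + q³) has coefficients 0,1,1,1,0,0,0,0,0,0,0 for degrees 0…10.
Multiplying by (1 + q + q² + q⁶) gives running coefficients 0,1,2,3,2,1,0,1,1,1,0 for degrees 0…10.
Finally multiplying by (1 + q⁴ + q⁸), the product of all factors after the first has coefficients 0,1,2,3,2,2,2,4,3,3,2 for degrees 0…10.
[q¹⁰] = 1·2 + 1·3 + 1·4 + 1·2 = 11.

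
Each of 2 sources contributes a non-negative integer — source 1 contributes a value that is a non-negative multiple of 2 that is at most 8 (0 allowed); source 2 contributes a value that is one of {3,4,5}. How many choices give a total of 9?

The generating function for the choices is (1 + x^2 + x^4 + x^6 + x^8)·(x^3 + x^4 + x^5); the count is [x^9].
(1 + x^2 + x^4 + x^6 + x^8) has coefficients 1,0,1,0,1,0,1,0,1 for degrees 0…8.
(x^3 + x^4 + x^5) has coefficients 0,0,0,1,1,1,0,0,0,0 for degrees 0…9.
[x^9] = 1·0 + 1·0 + 1·1 + 1·1 + 1·0 = 2.

2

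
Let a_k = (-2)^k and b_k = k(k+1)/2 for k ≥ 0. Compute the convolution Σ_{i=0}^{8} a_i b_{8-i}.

Write out a_i and b_{8-i} for i = 0,…,8 and sum the products.
Σ = 1·36 − 2·28 + 4·21 − 8·15 + 16·10 − 32·6 + 64·3 − 128·1 + 256·0 = -24.

-24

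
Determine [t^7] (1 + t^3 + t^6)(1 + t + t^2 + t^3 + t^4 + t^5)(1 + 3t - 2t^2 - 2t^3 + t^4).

2

(1 + t^3 + t^6) has coefficients 1,0,0,1,0,0,1 for degrees 0…6.
(1 + t + t^2 + t^3 + t^4 + t^5) has coefficients 1,1,1,1,1,1,0,0 for degrees 0…7.
Finally multiplying by (1 + 3t - 2t^2 - 2t^3 + t^4), the product of all factors after the first has coefficients 1,4,2,0,1,1,0,-3 for degrees 0…7.
[t^7] = 1·(-3) + 1·1 + 1·4 = 2.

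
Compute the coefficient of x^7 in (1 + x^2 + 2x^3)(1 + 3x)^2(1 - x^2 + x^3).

(1 + x^2 + 2x^3) has coefficients 1,0,1,2 for degrees 0…3.
(1 + 3x)^2 has coefficients 1,6,9,0,0,0,0,0 for degrees 0…7.
Finally multiplying by (1 - x^2 + x^3), the product of all factors after the first has coefficients 1,6,8,-5,-3,9,0,0 for degrees 0…7.
[x^7] = 1·0 + 1·9 + 2·(-3) = 3.

3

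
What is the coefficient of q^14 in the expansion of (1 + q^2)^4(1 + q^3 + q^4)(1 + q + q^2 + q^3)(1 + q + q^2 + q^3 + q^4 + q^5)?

(1 + q^2)^4 has coefficients 1,0,4,0,6,0,4,0,1 for degrees 0…8.
(1 + q^3 + q^4) has coefficients 1,0,0,1,1,0,0,0,0,0,0,0,0,0,0 for degrees 0…14.
Multiplying by (1 + q + q^2 + q^3) gives running coefficients 1,1,1,2,2,2,2,1,0,0,0,0,0,0,0 for degrees 0…14.
Finally multiplying by (1 + q + q^2 + q^3 + q^4 + q^5), the product of all factors after the first has coefficients 1,2,3,5,7,9,10,10,9,7,5,3,1,0,0 for degrees 0…14.
[q^14] = 1·0 + 4·1 + 6·5 + 4·9 + 1·10 = 80.

80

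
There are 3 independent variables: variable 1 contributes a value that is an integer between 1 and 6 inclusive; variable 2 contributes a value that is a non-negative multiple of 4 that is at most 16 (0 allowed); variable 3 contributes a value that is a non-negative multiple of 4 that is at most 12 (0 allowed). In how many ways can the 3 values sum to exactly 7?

The generating function for the choices is (q + q^2 + q^3 + q^4 + q^5 + q^6)·(1 + q^4 + q^8 + q^12 + q^16)·(1 + q^4 + q^8 + q^12); the count is [q^7].
(q + q^2 + q^3 + q^4 + q^5 + q^6) has coefficients 0,1,1,1,1,1,1 for degrees 0…6.
(1 + q^4 + q^8 + q^12 + q^16) has coefficients 1,0,0,0,1,0,0,0 for degrees 0…7.
Finally multiplying by (1 + q^4 + q^8 + q^12), the product of all factors after the first has coefficients 1,0,0,0,2,0,0,0 for degrees 0…7.
[q^7] = 1·0 + 1·0 + 1·2 + 1·0 + 1·0 + 1·0 = 2.

2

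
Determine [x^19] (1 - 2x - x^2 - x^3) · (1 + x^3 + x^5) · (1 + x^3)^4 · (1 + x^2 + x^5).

-12

(1 - 2x - x^2 - x^3) has coefficients 1,-2,-1,-1 for degrees 0…3.
(1 + x^3 + x^5) has coefficients 1,0,0,1,0,1,0,0,0,0,0,0,0,0,0,0,0,0,0,0 for degrees 0…19.
Multiplying by (1 + x^3)^4 gives running coefficients 1,0,0,5,0,1,10,0,4,10,0,6,5,0,4,1,0,1,0,0 for degrees 0…19.
Finally multiplying by (1 + x^2 + x^5), the product of all factors after the first has coefficients 1,0,1,5,0,7,10,1,19,10,5,26,5,10,19,1,10,7,0,5 for degrees 0…19.
[x^19] = 1·5 − 2·0 − 1·7 − 1·10 = -12.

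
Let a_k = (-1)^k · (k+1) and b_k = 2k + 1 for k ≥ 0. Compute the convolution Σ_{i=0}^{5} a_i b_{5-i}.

3

This is [x^5] in the product of the two ordinary generating functions.
Σ = 1·11 − 2·9 + 3·7 − 4·5 + 5·3 − 6·1 = 3.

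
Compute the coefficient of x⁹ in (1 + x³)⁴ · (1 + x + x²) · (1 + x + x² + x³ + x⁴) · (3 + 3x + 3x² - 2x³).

190

(1 + x³)⁴ has coefficients 1,0,0,4,0,0,6,0,0,4 for degrees 0…9.
(1 + x + x²) has coefficients 1,1,1,0,0,0,0,0,0,0 for degrees 0…9.
Multiplying by (1 + x + x² + x³ + x⁴) gives running coefficients 1,2,3,3,3,2,1,0,0,0 for degrees 0…9.
Finally multiplying by (3 + 3x + 3x² - 2x³), the product of all factors after the first has coefficients 3,9,18,22,23,18,12,3,-1,-2 for degrees 0…9.
[x⁹] = 1·(-2) + 4·12 + 6·22 + 4·3 = 190.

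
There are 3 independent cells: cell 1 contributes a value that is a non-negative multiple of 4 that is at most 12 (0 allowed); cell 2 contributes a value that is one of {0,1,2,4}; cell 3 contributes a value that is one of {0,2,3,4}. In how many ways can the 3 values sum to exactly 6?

The generating function for the choices is (1 + z^4 + z^8 + z^12)·(1 + z + z^2 + z^4)·(1 + z^2 + z^3 + z^4); the count is [z^6].
(1 + z^4 + z^8 + z^12) has coefficients 1,0,0,0,1,0,0 for degrees 0…6.
(1 + z + z^2 + z^4) has coefficients 1,1,1,0,1,0,0 for degrees 0…6.
Finally multiplying by (1 + z^2 + z^3 + z^4), the product of all factors after the first has coefficients 1,1,2,2,4,2,2 for degrees 0…6.
[z^6] = 1·2 + 1·2 = 4.

4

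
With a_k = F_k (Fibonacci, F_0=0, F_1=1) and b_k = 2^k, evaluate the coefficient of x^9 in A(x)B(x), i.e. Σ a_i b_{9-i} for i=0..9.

880

Write out a_i and b_{9-i} for i = 0,…,9 and sum the products.
Σ = 0·512 + 1·256 + 1·128 + 2·64 + 3·32 + 5·16 + 8·8 + 13·4 + 21·2 + 34·1 = 880.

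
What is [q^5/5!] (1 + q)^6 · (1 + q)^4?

The EGF product rule gives c_5 = Σ_{k_1+k_2=5} C(5; k_1,k_2) · ∏ g_i(k_i), where (1+q)^6 gives the falling factorial (6)_k; (1+q)^4 gives the falling factorial (4)_k.
g_1(k) for k = 0…5: 1, 6, 30, 120, 360, 720.
g_2(k) for k = 0…5: 1, 4, 12, 24, 24, 0.
c_5 = Σ_k C(5,k)·g_1(k)·g_2(5−k) = 5·6·24 + 10·30·24 + 10·120·12 + 5·360·4 + 1·720·1 = 720 + 7200 + 14400 + 7200 + 720 = 30240.

30240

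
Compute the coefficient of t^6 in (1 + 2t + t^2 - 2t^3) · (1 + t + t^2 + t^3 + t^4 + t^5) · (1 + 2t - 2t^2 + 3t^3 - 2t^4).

(1 + 2t + t^2 - 2t^3) has coefficients 1,2,1,-2 for degrees 0…3.
(1 + t + t^2 + t^3 + t^4 + t^5) has coefficients 1,1,1,1,1,1,0 for degrees 0…6.
Finally multiplying by (1 + 2t - 2t^2 + 3t^3 - 2t^4), the product of all factors after the first has coefficients 1,3,1,4,2,2,1 for degrees 0…6.
[t^6] = 1·1 + 2·2 + 1·2 − 2·4 = -1.

-1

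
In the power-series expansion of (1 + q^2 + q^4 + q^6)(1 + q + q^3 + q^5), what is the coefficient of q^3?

(1 + q^2 + q^4 + q^6) has coefficients 1,0,1,0 for degrees 0…3.
(1 + q + q^3 + q^5) has coefficients 1,1,0,1 for degrees 0…3.
[q^3] = 1·1 + 1·1 = 2.

2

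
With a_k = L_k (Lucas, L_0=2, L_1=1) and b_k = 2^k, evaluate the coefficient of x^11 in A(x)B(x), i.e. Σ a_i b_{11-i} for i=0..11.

The convolution is the t^11 coefficient of A(t)B(t).
Σ = 2·2048 + 1·1024 + 3·512 + 4·256 + 7·128 + 11·64 + 18·32 + 29·16 + 47·8 + 76·4 + 123·2 + 199·1 = 11445.

11445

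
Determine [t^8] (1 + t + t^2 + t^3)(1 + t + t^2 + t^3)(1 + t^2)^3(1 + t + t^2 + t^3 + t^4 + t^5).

100

(1 + t + t^2 + t^3) has coefficients 1,1,1,1 for degrees 0…3.
(1 + t + t^2 + t^3) has coefficients 1,1,1,1,0,0,0,0,0 for degrees 0…8.
Multiplying by (1 + t^2)^3 gives running coefficients 1,1,4,4,6,6,4,4,1 for degrees 0…8.
Finally multiplying by (1 + t + t^2 + t^3 + t^4 + t^5), the product of all factors after the first has coefficients 1,2,6,10,16,22,25,28,25 for degrees 0…8.
[t^8] = 1·25 + 1·28 + 1·25 + 1·22 = 100.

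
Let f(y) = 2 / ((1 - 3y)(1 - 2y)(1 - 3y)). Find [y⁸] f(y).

277610

The denominator gives the recurrence a_n = 8a_(n−1) − 21a_(n−2) + 18a_(n−3) for n ≥ 3; the numerator fixes a_0 = 2, a_1 = 16, a_2 = 86.
Iterating: 2, 16, 86, 388, 1586, 6088, 22382, 79756, 277610, so a_8 = 277610.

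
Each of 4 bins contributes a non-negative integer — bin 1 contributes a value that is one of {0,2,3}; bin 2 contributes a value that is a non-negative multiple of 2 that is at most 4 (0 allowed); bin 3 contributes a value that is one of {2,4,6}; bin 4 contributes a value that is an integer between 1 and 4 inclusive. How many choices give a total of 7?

9

The generating function for the choices is (1 + q² + q³)·(1 + q² + q⁴)·(q² + q⁴ + q⁶)·(q + q² + q³ + q⁴); the count is [q⁷].
(1 + q² + q³) has coefficients 1,0,1,1 for degrees 0…3.
(1 + q² + q⁴) has coefficients 1,0,1,0,1,0,0,0 for degrees 0…7.
Multiplying by (q² + q⁴ + q⁶) gives running coefficients 0,0,1,0,2,0,3,0 for degrees 0…7.
Finally multiplying by (q + q² + q³ + q⁴), the product of all factors after the first has coefficients 0,0,0,1,1,3,3,5 for degrees 0…7.
[q⁷] = 1·5 + 1·3 + 1·1 = 9.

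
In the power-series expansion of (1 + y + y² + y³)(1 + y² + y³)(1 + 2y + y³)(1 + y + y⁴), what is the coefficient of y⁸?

(1 + y + y² + y³) has coefficients 1,1,1,1 for degrees 0…3.
(1 + y² + y³) has coefficients 1,0,1,1,0,0,0,0,0 for degrees 0…8.
Multiplying by (1 + 2y + y³) gives running coefficients 1,2,1,4,2,1,1,0,0 for degrees 0…8.
Finally multiplying by (1 + y + y⁴), the product of all factors after the first has coefficients 1,3,3,5,7,5,3,5,2 for degrees 0…8.
[y⁸] = 1·2 + 1·5 + 1·3 + 1·5 = 15.

15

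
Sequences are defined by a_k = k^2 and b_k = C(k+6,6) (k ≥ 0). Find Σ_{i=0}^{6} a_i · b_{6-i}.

Write out a_i and b_{6-i} for i = 0,…,6 and sum the products.
Σ = 0·924 + 1·462 + 4·210 + 9·84 + 16·28 + 25·7 + 36·1 = 2717.

2717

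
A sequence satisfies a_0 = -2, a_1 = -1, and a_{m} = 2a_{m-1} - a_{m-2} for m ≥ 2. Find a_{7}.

5

The ordinary generating function has denominator 1 - 2z + z^2.
Iterating the recurrence: a_0,…,a_{7} = -2, -1, 0, 1, 2, 3, 4, 5.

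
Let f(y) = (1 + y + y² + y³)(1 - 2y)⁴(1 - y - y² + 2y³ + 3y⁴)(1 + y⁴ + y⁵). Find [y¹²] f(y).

-5

(1 + y + y² + y³) has coefficients 1,1,1,1 for degrees 0…3.
(1 - 2y)⁴ has coefficients 1,-8,24,-32,16,0,0,0,0,0,0,0,0 for degrees 0…12.
Multiplying by (1 - y - y² + 2y³ + 3y⁴) gives running coefficients 1,-9,31,-46,11,40,-8,-64,48,0,0,0,0 for degrees 0…12.
Finally multiplying by (1 + y⁴ + y⁵), the product of all factors after the first has coefficients 1,-9,31,-46,12,32,14,-79,13,51,32,-72,-16 for degrees 0…12.
[y¹²] = 1·(-16) + 1·(-72) + 1·32 + 1·51 = -5.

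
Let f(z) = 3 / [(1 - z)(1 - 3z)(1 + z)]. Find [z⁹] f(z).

The denominator gives the recurrence a_n = 3a_(n−1) + a_(n−2) − 3a_(n−3) for n ≥ 3; the numerator fixes a_0 = 3, a_1 = 9, a_2 = 30.
Iterating: 3, 9, 30, 90, 273, 819, 2460, 7380, 22143, 66429, so a_9 = 66429.

66429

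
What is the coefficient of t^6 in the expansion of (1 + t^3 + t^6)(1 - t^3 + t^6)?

1

(1 + t^3 + t^6) has coefficients 1,0,0,1,0,0,1 for degrees 0…6.
(1 - t^3 + t^6) has coefficients 1,0,0,-1,0,0,1 for degrees 0…6.
[t^6] = 1·1 + 1·(-1) + 1·1 = 1.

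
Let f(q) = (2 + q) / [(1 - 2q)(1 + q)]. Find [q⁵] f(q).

The denominator gives the recurrence a_n = a_(n−1) + 2a_(n−2) for n ≥ 3; the numerator fixes a_0 = 2, a_1 = 3, a_2 = 7.
Iterating: 2, 3, 7, 13, 27, 53, so a_5 = 53.

53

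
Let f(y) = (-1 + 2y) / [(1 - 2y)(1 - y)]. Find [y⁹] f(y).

-1

The denominator gives the recurrence a_n = 3a_(n−1) − 2a_(n−2) for n ≥ 2; the numerator fixes a_0 = -1, a_1 = -1.
Iterating: -1, -1, -1, -1, -1, -1, -1, -1, -1, -1, so a_9 = -1.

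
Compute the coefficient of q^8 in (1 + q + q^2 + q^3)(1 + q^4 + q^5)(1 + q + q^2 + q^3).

(1 + q + q^2 + q^3) has coefficients 1,1,1,1 for degrees 0…3.
(1 + q^4 + q^5) has coefficients 1,0,0,0,1,1,0,0,0 for degrees 0…8.
Finally multiplying by (1 + q + q^2 + q^3), the product of all factors after the first has coefficients 1,1,1,1,1,2,2,2,1 for degrees 0…8.
[q^8] = 1·1 + 1·2 + 1·2 + 1·2 = 7.

7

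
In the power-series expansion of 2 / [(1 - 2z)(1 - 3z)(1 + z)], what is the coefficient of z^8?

Partial fractions give a closed form: a_n = (-8/3)·2^n + (9/2)·3^n + (1/6)·(-1)^n.
At n = 8: a_8 = 28842.

28842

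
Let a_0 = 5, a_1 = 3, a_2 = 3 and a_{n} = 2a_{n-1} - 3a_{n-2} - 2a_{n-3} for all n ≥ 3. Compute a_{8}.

607

The ordinary generating function has denominator 1 - 2z + 3z^2 + 2z^3.
Iterating the recurrence: a_0,…,a_{8} = 5, 3, 3, -13, -41, -49, 51, 331, 607.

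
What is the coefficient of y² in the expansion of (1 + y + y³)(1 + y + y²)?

2

(1 + y + y³) has coefficients 1,1,0 for degrees 0…2.
(1 + y + y²) has coefficients 1,1,1 for degrees 0…2.
[y²] = 1·1 + 1·1 = 2.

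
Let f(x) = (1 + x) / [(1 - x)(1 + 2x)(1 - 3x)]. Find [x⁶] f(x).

Partial fractions give a closed form: a_n = (-1/3)·1^n + (2/15)·(-2)^n + (6/5)·3^n.
At n = 6: a_6 = 883.

883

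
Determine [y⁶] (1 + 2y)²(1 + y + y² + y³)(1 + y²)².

25

(1 + 2y)² has coefficients 1,4,4 for degrees 0…2.
(1 + y + y² + y³) has coefficients 1,1,1,1,0,0,0 for degrees 0…6.
Finally multiplying by (1 + y²)², the product of all factors after the first has coefficients 1,1,3,3,3,3,1 for degrees 0…6.
[y⁶] = 1·1 + 4·3 + 4·3 = 25.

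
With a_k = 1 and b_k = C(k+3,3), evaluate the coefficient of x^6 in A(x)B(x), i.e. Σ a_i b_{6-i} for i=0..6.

210

The convolution is the x^6 coefficient of A(x)B(x).
Σ = 1·84 + 1·56 + 1·35 + 1·20 + 1·10 + 1·4 + 1·1 = 210.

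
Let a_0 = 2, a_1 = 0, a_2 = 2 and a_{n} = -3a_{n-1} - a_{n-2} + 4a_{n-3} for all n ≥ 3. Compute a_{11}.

-706

The ordinary generating function has denominator 1 + 3x + x^2 - 4x^3.
Iterating the recurrence: a_0,…,a_{11} = 2, 0, 2, 2, -8, 30, -74, 160, -286, 402, -280, -706.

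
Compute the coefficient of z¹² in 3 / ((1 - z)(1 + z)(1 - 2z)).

16383

Partial fractions give a closed form: a_n = (-3/2)·1^n + (1/2)·(-1)^n + (4)·2^n.
At n = 12: a_12 = 16383.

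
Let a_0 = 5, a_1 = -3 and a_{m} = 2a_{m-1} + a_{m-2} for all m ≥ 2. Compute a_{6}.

The ordinary generating function has denominator 1 - 2z - z^2.
Iterating the recurrence: a_0,…,a_{6} = 5, -3, -1, -5, -11, -27, -65.

-65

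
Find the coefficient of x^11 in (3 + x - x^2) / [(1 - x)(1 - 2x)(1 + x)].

Partial fractions give a closed form: a_n = (-3/2)·1^n + (13/3)·2^n + (1/6)·(-1)^n.
At n = 11: a_11 = 8873.

8873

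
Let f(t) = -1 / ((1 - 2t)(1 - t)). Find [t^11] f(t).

Partial fractions give a closed form: a_n = (-2)·2^n + (1)·1^n.
At n = 11: a_11 = -4095.

-4095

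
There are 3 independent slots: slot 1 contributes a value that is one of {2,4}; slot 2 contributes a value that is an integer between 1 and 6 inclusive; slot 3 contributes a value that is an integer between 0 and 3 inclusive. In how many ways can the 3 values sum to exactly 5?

4

The generating function for the choices is (q² + q⁴)·(q + q² + q³ + q⁴ + q⁵ + q⁶)·(1 + q + q² + q³); the count is [q⁵].
(q² + q⁴) has coefficients 0,0,1,0,1 for degrees 0…4.
(q + q² + q³ + q⁴ + q⁵ + q⁶) has coefficients 0,1,1,1,1,1 for degrees 0…5.
Finally multiplying by (1 + q + q² + q³), the product of all factors after the first has coefficients 0,1,2,3,4,4 for degrees 0…5.
[q⁵] = 1·3 + 1·1 = 4.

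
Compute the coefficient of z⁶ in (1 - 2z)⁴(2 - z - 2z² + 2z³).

-96

(1 - 2z)⁴ has coefficients 1,-8,24,-32,16 for degrees 0…4.
(2 - z - 2z² + 2z³) has coefficients 2,-1,-2,2,0,0,0 for degrees 0…6.
[z⁶] = 1·0 − 8·0 + 24·0 − 32·2 + 16·(-2) = -96.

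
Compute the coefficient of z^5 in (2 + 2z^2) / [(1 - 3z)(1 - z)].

The denominator gives the recurrence a_n = 4a_(n−1) − 3a_(n−2) for n ≥ 3; the numerator fixes a_0 = 2, a_1 = 8, a_2 = 28.
Iterating: 2, 8, 28, 88, 268, 808, so a_5 = 808.

808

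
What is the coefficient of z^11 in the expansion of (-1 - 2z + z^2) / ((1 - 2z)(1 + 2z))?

The denominator gives the recurrence a_n = 4a_(n−2) for n ≥ 3; the numerator fixes a_0 = -1, a_1 = -2, a_2 = -3.
Iterating: -1, -2, -3, -8, -12, -32, -48, -128, -192, -512, -768, -2048, so a_11 = -2048.

-2048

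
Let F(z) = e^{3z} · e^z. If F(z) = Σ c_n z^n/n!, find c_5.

The EGF product rule gives c_5 = Σ_{k_1+k_2=5} C(5; k_1,k_2) · ∏ g_i(k_i), where e^{3z} gives (3)^k; e^z gives (1)^k.
g_1(k) for k = 0…5: 1, 3, 9, 27, 81, 243.
g_2(k) for k = 0…5: 1, 1, 1, 1, 1, 1.
c_5 = Σ_k C(5,k)·g_1(k)·g_2(5−k) = 1·1·1 + 5·3·1 + 10·9·1 + 10·27·1 + 5·81·1 + 1·243·1 = 1 + 15 + 90 + 270 + 405 + 243 = 1024.

1024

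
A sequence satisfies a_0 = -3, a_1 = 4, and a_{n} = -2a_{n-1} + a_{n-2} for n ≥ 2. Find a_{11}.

The ordinary generating function has denominator 1 + 2z - z^2.
Iterating the recurrence: a_0,…,a_{11} = -3, 4, -11, 26, -63, 152, -367, 886, -2139, 5164, -12467, 30098.

30098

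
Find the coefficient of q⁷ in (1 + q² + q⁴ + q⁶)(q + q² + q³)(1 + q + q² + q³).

6

(1 + q² + q⁴ + q⁶) has coefficients 1,0,1,0,1,0,1 for degrees 0…6.
(q + q² + q³) has coefficients 0,1,1,1,0,0,0,0 for degrees 0…7.
Finally multiplying by (1 + q + q² + q³), the product of all factors after the first has coefficients 0,1,2,3,3,2,1,0 for degrees 0…7.
[q⁷] = 1·0 + 1·2 + 1·3 + 1·1 = 6.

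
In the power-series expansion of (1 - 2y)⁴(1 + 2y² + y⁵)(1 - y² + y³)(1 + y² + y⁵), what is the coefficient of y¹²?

(1 - 2y)⁴ has coefficients 1,-8,24,-32,16 for degrees 0…4.
(1 + 2y² + y⁵) has coefficients 1,0,2,0,0,1,0,0,0,0,0,0,0 for degrees 0…12.
Multiplying by (1 - y² + y³) gives running coefficients 1,0,1,1,-2,3,0,-1,1,0,0,0,0 for degrees 0…12.
Finally multiplying by (1 + y² + y⁵), the product of all factors after the first has coefficients 1,0,2,1,-1,5,-2,3,2,-3,4,0,-1 for degrees 0…12.
[y¹²] = 1·(-1) − 8·0 + 24·4 − 32·(-3) + 16·2 = 223.

223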